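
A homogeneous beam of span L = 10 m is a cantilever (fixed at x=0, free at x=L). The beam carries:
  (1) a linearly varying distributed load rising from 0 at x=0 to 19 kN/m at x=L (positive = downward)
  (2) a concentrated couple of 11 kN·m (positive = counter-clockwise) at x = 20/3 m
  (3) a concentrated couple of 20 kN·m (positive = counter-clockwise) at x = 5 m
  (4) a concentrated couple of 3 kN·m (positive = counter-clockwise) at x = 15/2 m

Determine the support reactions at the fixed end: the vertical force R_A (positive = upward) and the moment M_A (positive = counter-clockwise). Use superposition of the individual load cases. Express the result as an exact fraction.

R_A = 95 kN, M_A = 1798/3 kN·m

Load 1 — triangular load w₀=19 kN/m (0→w₀ over full span):
  R_A = w₀L/2 = 19·10/2 = 95 kN
  M_A = w₀L²/3 = 19·10²/3 = 1900/3 kN·m
Load 2 — applied couple M₀=11 kN·m at a=20/3 m (b=L-a=10/3):
  R_A = 0 kN
  M_A = -M₀ = -11 kN·m
Load 3 — applied couple M₀=20 kN·m at a=5 m (b=L-a=5):
  R_A = 0 kN
  M_A = -M₀ = -20 kN·m
Load 4 — applied couple M₀=3 kN·m at a=15/2 m (b=L-a=5/2):
  R_A = 0 kN
  M_A = -M₀ = -3 kN·m
Superposition: R_A = 95 kN, M_A = 1798/3 kN·m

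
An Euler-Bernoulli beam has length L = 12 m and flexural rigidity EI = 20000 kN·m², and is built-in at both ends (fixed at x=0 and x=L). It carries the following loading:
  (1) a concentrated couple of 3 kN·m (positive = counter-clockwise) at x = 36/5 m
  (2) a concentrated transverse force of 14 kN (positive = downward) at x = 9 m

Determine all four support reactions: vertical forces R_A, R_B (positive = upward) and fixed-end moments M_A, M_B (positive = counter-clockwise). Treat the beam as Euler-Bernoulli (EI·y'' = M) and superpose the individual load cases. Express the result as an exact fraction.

R_A = 1019/400 kN, M_A = 1767/200 kN·m, R_B = 4581/400 kN, M_B = -4653/200 kN·m

Load 1 — applied couple M₀=3 kN·m at a=36/5 m (b=L-a=24/5):
  R_A = 6M₀ab/L³ = 6·3·(36/5)·(24/5)/12³ = 9/25 kN
  M_A = M₀b(2a-b)/L² = 3·(24/5)·(2·(36/5)-(24/5))/12² = 24/25 kN·m
  R_B = -6M₀ab/L³ = -6·3·(36/5)·(24/5)/12³ = -9/25 kN
  M_B = M₀a(2b-a)/L² = 3·(36/5)·(2·(24/5)-(36/5))/12² = 9/25 kN·m
Load 2 — point force P=14 kN at a=9 m (b=L-a=3):
  R_A = Pb²(3a+b)/L³ = 14·3²·(3·9+3)/12³ = 35/16 kN
  M_A = Pab²/L² = 14·9·3²/12² = 63/8 kN·m
  R_B = Pa²(a+3b)/L³ = 14·9²·(9+3·3)/12³ = 189/16 kN
  M_B = -Pa²b/L² = -14·9²·3/12² = -189/8 kN·m
Superposition: R_A = 1019/400 kN, M_A = 1767/200 kN·m, R_B = 4581/400 kN, M_B = -4653/200 kN·m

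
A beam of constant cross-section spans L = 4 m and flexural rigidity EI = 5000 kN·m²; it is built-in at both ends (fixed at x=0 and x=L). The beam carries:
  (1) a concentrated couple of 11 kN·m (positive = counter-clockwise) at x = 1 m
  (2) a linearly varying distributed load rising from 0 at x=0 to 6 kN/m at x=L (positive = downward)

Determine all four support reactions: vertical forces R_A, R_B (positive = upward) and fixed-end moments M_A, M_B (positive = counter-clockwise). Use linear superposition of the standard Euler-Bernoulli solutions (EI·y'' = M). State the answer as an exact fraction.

Load 1 — applied couple M₀=11 kN·m at a=1 m (b=L-a=3):
  R_A = 6M₀ab/L³ = 6·11·1·3/4³ = 99/32 kN
  M_A = M₀b(2a-b)/L² = 11·3·(2·1-3)/4² = -33/16 kN·m
  R_B = -6M₀ab/L³ = -6·11·1·3/4³ = -99/32 kN
  M_B = M₀a(2b-a)/L² = 11·1·(2·3-1)/4² = 55/16 kN·m
Load 2 — triangular load w₀=6 kN/m (0→w₀ over full span):
  R_A = 3w₀L/20 = 3·6·4/20 = 18/5 kN
  M_A = w₀L²/30 = 6·4²/30 = 16/5 kN·m
  R_B = 7w₀L/20 = 7·6·4/20 = 42/5 kN
  M_B = -w₀L²/20 = -6·4²/20 = -24/5 kN·m
Superposition: R_A = 1071/160 kN, M_A = 91/80 kN·m, R_B = 849/160 kN, M_B = -109/80 kN·m

R_A = 1071/160 kN, M_A = 91/80 kN·m, R_B = 849/160 kN, M_B = -109/80 kN·m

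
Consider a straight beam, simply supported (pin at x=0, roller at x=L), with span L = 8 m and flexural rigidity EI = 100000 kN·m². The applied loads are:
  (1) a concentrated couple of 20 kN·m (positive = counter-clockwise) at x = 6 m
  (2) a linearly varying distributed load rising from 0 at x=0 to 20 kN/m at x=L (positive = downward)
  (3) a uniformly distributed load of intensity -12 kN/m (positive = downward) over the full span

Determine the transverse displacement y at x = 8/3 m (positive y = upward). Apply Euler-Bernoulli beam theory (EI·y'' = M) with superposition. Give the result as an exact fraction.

Load 1 — applied couple M₀=20 kN·m at a=6 m (b=L-a=2):
  y_1 = (M₀x³/(6L)+C₁x)/EI  [x≤a] with C₁=M₀(3b²-L²)/(6L)=-65/3 = (20·(8/3)³/(6·8)+(-65/3)·(8/3))/100000 = -101/202500 m
Load 2 — triangular load w₀=20 kN/m (0→w₀ over full span):
  y_2 = -w₀x(7L⁴-10L²x²+3x⁴)/(360LEI) = -20·(8/3)·(7·8⁴-10·8²·(8/3)²+3·(8/3)⁴)/(360·8·100000) = -2048/455625 m
Load 3 — uniform load w=-12 kN/m over full span:
  y_3 = -wx(L³-2Lx²+x³)/(24EI) = -(-12)·(8/3)·(8³-2·8·(8/3)²+(8/3)³)/(24·100000) = 1408/253125 m
Superposition: y = Σ y_i = 5183/9112500 m ≈ 0.000569 m

y(8/3) = 5183/9112500 m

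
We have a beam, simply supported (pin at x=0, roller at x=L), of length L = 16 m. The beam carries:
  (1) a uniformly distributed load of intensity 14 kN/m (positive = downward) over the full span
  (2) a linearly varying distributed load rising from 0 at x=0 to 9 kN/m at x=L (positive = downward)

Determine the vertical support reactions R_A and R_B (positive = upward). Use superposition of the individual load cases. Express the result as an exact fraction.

R_A = 136 kN, R_B = 160 kN

Load 1 — uniform load w=14 kN/m over full span:
  R_A = wL/2 = 14·16/2 = 112 kN
  R_B = wL/2 = 14·16/2 = 112 kN
Load 2 — triangular load w₀=9 kN/m (0→w₀ over full span):
  R_A = w₀L/6 = 9·16/6 = 24 kN
  R_B = w₀L/3 = 9·16/3 = 48 kN
Superposition: R_A = 136 kN, R_B = 160 kN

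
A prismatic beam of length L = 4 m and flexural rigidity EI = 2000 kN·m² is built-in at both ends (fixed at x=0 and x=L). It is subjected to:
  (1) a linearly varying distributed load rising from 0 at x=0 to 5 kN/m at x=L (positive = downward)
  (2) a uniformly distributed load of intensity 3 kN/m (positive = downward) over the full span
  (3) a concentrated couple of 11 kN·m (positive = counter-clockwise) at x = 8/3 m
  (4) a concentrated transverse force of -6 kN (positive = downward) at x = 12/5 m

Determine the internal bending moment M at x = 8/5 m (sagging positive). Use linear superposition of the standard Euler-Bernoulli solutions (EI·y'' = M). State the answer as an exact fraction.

M(8/5) = 2603/625 kN·m

Load 1 — triangular load w₀=5 kN/m (0→w₀ over full span):
  M_1 = 3w₀Lx/20 - w₀L²/30 - w₀x³/(6L) = 3·5·4·(8/5)/20 - 5·4²/30 - 5·(8/5)³/(6·4) = 32/25 kN·m
Load 2 — uniform load w=3 kN/m over full span:
  M_2 = wLx/2 - wL²/12 - wx²/2 = 3·4·(8/5)/2 - 3·4²/12 - 3·(8/5)²/2 = 44/25 kN·m
Load 3 — applied couple M₀=11 kN·m at a=8/3 m (b=L-a=4/3):
  M_3 = R_Ax - M_A  [x≤a] with R_A=11/3, M_A=11/3 = (11/3)·(8/5) - (11/3) = 11/5 kN·m
Load 4 — point force P=-6 kN at a=12/5 m (b=L-a=8/5):
  M_4 = Pb²(3a+b)x/L³ - Pab²/L²  [x≤a] = (-6)·(8/5)²·(3·(12/5)+(8/5))·(8/5)/4³ - (-6)·(12/5)·(8/5)²/4² = -672/625 kN·m
Superposition: M = Σ M_i = 2603/625 kN·m ≈ 4.164800 kN·m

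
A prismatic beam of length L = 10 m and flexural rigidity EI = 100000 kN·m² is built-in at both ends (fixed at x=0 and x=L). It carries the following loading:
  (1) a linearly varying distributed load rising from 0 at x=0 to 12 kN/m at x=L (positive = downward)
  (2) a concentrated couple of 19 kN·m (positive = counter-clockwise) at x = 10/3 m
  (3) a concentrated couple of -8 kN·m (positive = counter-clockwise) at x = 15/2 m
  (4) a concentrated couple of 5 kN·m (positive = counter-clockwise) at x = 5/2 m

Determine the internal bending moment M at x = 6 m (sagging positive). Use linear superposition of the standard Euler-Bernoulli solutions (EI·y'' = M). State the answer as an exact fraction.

Load 1 — triangular load w₀=12 kN/m (0→w₀ over full span):
  M_1 = 3w₀Lx/20 - w₀L²/30 - w₀x³/(6L) = 3·12·10·6/20 - 12·10²/30 - 12·6³/(6·10) = 124/5 kN·m
Load 2 — applied couple M₀=19 kN·m at a=10/3 m (b=L-a=20/3):
  M_2 = R_Ax - M_A - M₀  [x>a] with R_A=38/15, M_A=0 = (38/15)·6 - 0 - 19 = -19/5 kN·m
Load 3 — applied couple M₀=-8 kN·m at a=15/2 m (b=L-a=5/2):
  M_3 = R_Ax - M_A  [x≤a] with R_A=-9/10, M_A=-5/2 = (-9/10)·6 - (-5/2) = -29/10 kN·m
Load 4 — applied couple M₀=5 kN·m at a=5/2 m (b=L-a=15/2):
  M_4 = R_Ax - M_A - M₀  [x>a] with R_A=9/16, M_A=-15/16 = (9/16)·6 - (-15/16) - 5 = -11/16 kN·m
Superposition: M = Σ M_i = 1393/80 kN·m ≈ 17.412500 kN·m

M(6) = 1393/80 kN·m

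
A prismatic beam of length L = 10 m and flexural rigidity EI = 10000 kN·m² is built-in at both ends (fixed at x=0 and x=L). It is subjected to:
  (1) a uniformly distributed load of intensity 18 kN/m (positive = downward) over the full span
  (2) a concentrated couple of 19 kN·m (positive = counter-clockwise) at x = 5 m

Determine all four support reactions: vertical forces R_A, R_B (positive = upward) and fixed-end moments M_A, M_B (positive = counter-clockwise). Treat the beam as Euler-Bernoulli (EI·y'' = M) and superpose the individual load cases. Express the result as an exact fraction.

Load 1 — uniform load w=18 kN/m over full span:
  R_A = wL/2 = 18·10/2 = 90 kN
  M_A = wL²/12 = 18·10²/12 = 150 kN·m
  R_B = wL/2 = 18·10/2 = 90 kN
  M_B = -wL²/12 = -18·10²/12 = -150 kN·m
Load 2 — applied couple M₀=19 kN·m at a=5 m (b=L-a=5):
  R_A = 6M₀ab/L³ = 6·19·5·5/10³ = 57/20 kN
  M_A = M₀b(2a-b)/L² = 19·5·(2·5-5)/10² = 19/4 kN·m
  R_B = -6M₀ab/L³ = -6·19·5·5/10³ = -57/20 kN
  M_B = M₀a(2b-a)/L² = 19·5·(2·5-5)/10² = 19/4 kN·m
Superposition: R_A = 1857/20 kN, M_A = 619/4 kN·m, R_B = 1743/20 kN, M_B = -581/4 kN·m

R_A = 1857/20 kN, M_A = 619/4 kN·m, R_B = 1743/20 kN, M_B = -581/4 kN·m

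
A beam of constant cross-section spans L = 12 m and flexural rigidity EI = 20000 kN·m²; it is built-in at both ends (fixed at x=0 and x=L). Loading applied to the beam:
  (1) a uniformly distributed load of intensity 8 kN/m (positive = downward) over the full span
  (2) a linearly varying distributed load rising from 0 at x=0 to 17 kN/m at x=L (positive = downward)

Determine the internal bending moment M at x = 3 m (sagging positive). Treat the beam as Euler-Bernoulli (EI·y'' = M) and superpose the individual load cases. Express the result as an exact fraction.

M(3) = 633/40 kN·m

Load 1 — uniform load w=8 kN/m over full span:
  M_1 = wLx/2 - wL²/12 - wx²/2 = 8·12·3/2 - 8·12²/12 - 8·3²/2 = 12 kN·m
Load 2 — triangular load w₀=17 kN/m (0→w₀ over full span):
  M_2 = 3w₀Lx/20 - w₀L²/30 - w₀x³/(6L) = 3·17·12·3/20 - 17·12²/30 - 17·3³/(6·12) = 153/40 kN·m
Superposition: M = Σ M_i = 633/40 kN·m ≈ 15.825000 kN·m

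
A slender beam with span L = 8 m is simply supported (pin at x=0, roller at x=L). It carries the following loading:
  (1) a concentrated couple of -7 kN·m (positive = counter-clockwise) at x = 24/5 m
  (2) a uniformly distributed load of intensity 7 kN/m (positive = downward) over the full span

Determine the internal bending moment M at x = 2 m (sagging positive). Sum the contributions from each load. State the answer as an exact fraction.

M(2) = 161/4 kN·m

Load 1 — applied couple M₀=-7 kN·m at a=24/5 m (b=L-a=16/5):
  M_1 = M₀x/L  [x≤a] = (-7)·2/8 = -7/4 kN·m
Load 2 — uniform load w=7 kN/m over full span:
  M_2 = wx(L-x)/2 = 7·2·(8-2)/2 = 42 kN·m
Superposition: M = Σ M_i = 161/4 kN·m ≈ 40.250000 kN·m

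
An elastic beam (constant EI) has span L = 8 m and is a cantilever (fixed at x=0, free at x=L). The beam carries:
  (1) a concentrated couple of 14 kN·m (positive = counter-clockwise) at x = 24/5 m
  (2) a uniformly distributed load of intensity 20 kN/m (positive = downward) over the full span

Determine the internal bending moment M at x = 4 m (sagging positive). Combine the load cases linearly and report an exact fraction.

Load 1 — applied couple M₀=14 kN·m at a=24/5 m (b=L-a=16/5):
  M_1 = M₀  [x≤a] = 14 = 14 kN·m
Load 2 — uniform load w=20 kN/m over full span:
  M_2 = -w(L-x)²/2 = -20·(8-4)²/2 = -160 kN·m
Superposition: M = Σ M_i = -146 kN·m ≈ -146.000000 kN·m

M(4) = -146 kN·m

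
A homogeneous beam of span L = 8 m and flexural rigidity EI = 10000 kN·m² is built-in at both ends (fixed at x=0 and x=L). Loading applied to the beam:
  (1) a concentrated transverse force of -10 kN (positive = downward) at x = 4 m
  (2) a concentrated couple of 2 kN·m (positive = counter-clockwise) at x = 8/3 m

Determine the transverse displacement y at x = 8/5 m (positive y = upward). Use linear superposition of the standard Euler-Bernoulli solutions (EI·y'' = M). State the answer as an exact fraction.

y(8/5) = 676/703125 m

Load 1 — point force P=-10 kN at a=4 m (b=L-a=4):
  y_1 = -Pb²x²(3aL-(3a+b)x)/(6L³EI)  [x≤a] = -(-10)·4²·(8/5)²·(3·4·8-(3·4+4)·(8/5))/(6·8³·10000) = 44/46875 m
Load 2 — applied couple M₀=2 kN·m at a=8/3 m (b=L-a=16/3):
  y_2 = (R_Ax³/6 - M_Ax²/2)/EI  [x≤a] with R_A=1/3, M_A=0 = ((1/3)·(8/5)³/6 - 0·(8/5)²/2)/10000 = 16/703125 m
Superposition: y = Σ y_i = 676/703125 m ≈ 0.000961 m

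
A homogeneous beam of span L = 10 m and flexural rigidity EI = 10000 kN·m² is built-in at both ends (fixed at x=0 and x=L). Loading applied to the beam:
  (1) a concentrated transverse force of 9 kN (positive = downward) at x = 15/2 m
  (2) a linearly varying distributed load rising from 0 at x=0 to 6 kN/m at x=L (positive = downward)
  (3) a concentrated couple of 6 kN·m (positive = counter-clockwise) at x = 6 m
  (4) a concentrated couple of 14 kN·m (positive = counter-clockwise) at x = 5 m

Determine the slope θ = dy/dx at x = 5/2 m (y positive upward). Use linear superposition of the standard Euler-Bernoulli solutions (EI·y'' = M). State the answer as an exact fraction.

Load 1 — point force P=9 kN at a=15/2 m (b=L-a=5/2):
  θ_1 = -Pb²x(2aL-(3a+b)x)/(2L³EI)  [x≤a] = -9·(5/2)²·(5/2)·(2·(15/2)·10-(3·(15/2)+(5/2))·(5/2))/(2·10³·10000) = -63/102400 rad
Load 2 — triangular load w₀=6 kN/m (0→w₀ over full span):
  θ_2 = -w₀(2x(L-x)(L-2x)(x+2L)+x²(L-x)²)/(120LEI) = -6·(2·(5/2)·(10-(5/2))·(10-2·(5/2))·((5/2)+2·10)+(5/2)²·(10-(5/2))²)/(120·10·10000) = -117/51200 rad
Load 3 — applied couple M₀=6 kN·m at a=6 m (b=L-a=4):
  θ_3 = (R_Ax²/2 - M_Ax)/EI  [x≤a] with R_A=108/125, M_A=48/25 = ((108/125)·(5/2)²/2 - (48/25)·(5/2))/10000 = -21/100000 rad
Load 4 — applied couple M₀=14 kN·m at a=5 m (b=L-a=5):
  θ_4 = (R_Ax²/2 - M_Ax)/EI  [x≤a] with R_A=21/10, M_A=7/2 = ((21/10)·(5/2)²/2 - (7/2)·(5/2))/10000 = -7/32000 rad
Superposition: θ = Σ θ_i = -42613/12800000 rad ≈ -0.003329 rad

θ(5/2) = -42613/12800000 rad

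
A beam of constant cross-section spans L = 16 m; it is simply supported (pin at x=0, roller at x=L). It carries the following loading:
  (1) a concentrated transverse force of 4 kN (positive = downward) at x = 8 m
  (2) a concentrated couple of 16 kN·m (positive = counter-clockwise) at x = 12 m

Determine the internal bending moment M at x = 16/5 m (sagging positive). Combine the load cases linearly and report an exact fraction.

M(16/5) = 48/5 kN·m

Load 1 — point force P=4 kN at a=8 m (b=L-a=8):
  M_1 = Pbx/L  [x≤a] = 4·8·(16/5)/16 = 32/5 kN·m
Load 2 — applied couple M₀=16 kN·m at a=12 m (b=L-a=4):
  M_2 = M₀x/L  [x≤a] = 16·(16/5)/16 = 16/5 kN·m
Superposition: M = Σ M_i = 48/5 kN·m ≈ 9.600000 kN·m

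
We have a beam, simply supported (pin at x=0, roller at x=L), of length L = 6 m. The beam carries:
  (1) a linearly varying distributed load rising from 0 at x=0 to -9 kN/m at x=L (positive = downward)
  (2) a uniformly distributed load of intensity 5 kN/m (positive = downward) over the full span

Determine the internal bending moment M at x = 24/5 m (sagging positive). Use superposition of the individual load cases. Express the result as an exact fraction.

M(24/5) = -144/125 kN·m

Load 1 — triangular load w₀=-9 kN/m (0→w₀ over full span):
  M_1 = w₀Lx/6 - w₀x³/(6L) = (-9)·6·(24/5)/6 - (-9)·(24/5)³/(6·6) = -1944/125 kN·m
Load 2 — uniform load w=5 kN/m over full span:
  M_2 = wx(L-x)/2 = 5·(24/5)·(6-(24/5))/2 = 72/5 kN·m
Superposition: M = Σ M_i = -144/125 kN·m ≈ -1.152000 kN·m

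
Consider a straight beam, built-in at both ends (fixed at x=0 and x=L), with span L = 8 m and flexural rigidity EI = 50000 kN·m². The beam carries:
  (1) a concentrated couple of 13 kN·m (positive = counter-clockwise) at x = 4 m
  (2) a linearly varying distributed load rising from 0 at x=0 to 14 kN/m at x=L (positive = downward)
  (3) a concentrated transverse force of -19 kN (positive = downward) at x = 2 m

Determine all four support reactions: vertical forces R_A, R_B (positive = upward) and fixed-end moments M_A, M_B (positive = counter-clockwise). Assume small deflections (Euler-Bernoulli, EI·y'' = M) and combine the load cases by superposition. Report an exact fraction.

R_A = 513/160 kN, M_A = 1409/120 kN·m, R_B = 5407/160 kN, M_B = -1377/40 kN·m

Load 1 — applied couple M₀=13 kN·m at a=4 m (b=L-a=4):
  R_A = 6M₀ab/L³ = 6·13·4·4/8³ = 39/16 kN
  M_A = M₀b(2a-b)/L² = 13·4·(2·4-4)/8² = 13/4 kN·m
  R_B = -6M₀ab/L³ = -6·13·4·4/8³ = -39/16 kN
  M_B = M₀a(2b-a)/L² = 13·4·(2·4-4)/8² = 13/4 kN·m
Load 2 — triangular load w₀=14 kN/m (0→w₀ over full span):
  R_A = 3w₀L/20 = 3·14·8/20 = 84/5 kN
  M_A = w₀L²/30 = 14·8²/30 = 448/15 kN·m
  R_B = 7w₀L/20 = 7·14·8/20 = 196/5 kN
  M_B = -w₀L²/20 = -14·8²/20 = -224/5 kN·m
Load 3 — point force P=-19 kN at a=2 m (b=L-a=6):
  R_A = Pb²(3a+b)/L³ = (-19)·6²·(3·2+6)/8³ = -513/32 kN
  M_A = Pab²/L² = (-19)·2·6²/8² = -171/8 kN·m
  R_B = Pa²(a+3b)/L³ = (-19)·2²·(2+3·6)/8³ = -95/32 kN
  M_B = -Pa²b/L² = -(-19)·2²·6/8² = 57/8 kN·m
Superposition: R_A = 513/160 kN, M_A = 1409/120 kN·m, R_B = 5407/160 kN, M_B = -1377/40 kN·m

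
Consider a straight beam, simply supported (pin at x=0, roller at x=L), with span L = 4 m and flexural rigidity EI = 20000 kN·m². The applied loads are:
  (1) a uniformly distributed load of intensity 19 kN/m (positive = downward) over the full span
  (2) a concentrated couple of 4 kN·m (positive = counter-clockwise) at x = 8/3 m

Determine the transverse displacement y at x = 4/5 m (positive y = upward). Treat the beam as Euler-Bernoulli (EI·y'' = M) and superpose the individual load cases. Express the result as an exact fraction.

Load 1 — uniform load w=19 kN/m over full span:
  y_1 = -wx(L³-2Lx²+x³)/(24EI) = -19·(4/5)·(4³-2·4·(4/5)²+(4/5)³)/(24·20000) = -2204/1171875 m
Load 2 — applied couple M₀=4 kN·m at a=8/3 m (b=L-a=4/3):
  y_2 = (M₀x³/(6L)+C₁x)/EI  [x≤a] with C₁=M₀(3b²-L²)/(6L)=-16/9 = (4·(4/5)³/(6·4)+(-16/9)·(4/5))/20000 = -47/703125 m
Superposition: y = Σ y_i = -6847/3515625 m ≈ -0.001948 m

y(4/5) = -6847/3515625 m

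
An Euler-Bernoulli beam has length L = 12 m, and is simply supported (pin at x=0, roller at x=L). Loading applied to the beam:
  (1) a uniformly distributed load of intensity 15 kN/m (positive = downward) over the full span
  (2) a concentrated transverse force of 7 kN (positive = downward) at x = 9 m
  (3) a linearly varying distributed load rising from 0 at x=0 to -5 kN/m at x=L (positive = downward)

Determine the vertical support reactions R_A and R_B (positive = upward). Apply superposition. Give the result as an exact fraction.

Load 1 — uniform load w=15 kN/m over full span:
  R_A = wL/2 = 15·12/2 = 90 kN
  R_B = wL/2 = 15·12/2 = 90 kN
Load 2 — point force P=7 kN at a=9 m (b=L-a=3):
  R_A = Pb/L = 7·3/12 = 7/4 kN
  R_B = Pa/L = 7·9/12 = 21/4 kN
Load 3 — triangular load w₀=-5 kN/m (0→w₀ over full span):
  R_A = w₀L/6 = (-5)·12/6 = -10 kN
  R_B = w₀L/3 = (-5)·12/3 = -20 kN
Superposition: R_A = 327/4 kN, R_B = 301/4 kN

R_A = 327/4 kN, R_B = 301/4 kN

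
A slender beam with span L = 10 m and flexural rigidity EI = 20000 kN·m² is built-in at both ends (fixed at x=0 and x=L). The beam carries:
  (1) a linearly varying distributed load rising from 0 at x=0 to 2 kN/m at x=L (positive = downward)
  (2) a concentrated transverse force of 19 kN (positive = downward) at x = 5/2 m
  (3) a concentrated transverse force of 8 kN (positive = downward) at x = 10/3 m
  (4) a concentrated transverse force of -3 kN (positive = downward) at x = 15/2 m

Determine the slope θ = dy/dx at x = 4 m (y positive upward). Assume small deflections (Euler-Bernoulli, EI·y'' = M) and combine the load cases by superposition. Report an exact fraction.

Load 1 — triangular load w₀=2 kN/m (0→w₀ over full span):
  θ_1 = -w₀(2x(L-x)(L-2x)(x+2L)+x²(L-x)²)/(120LEI) = -2·(2·4·(10-4)·(10-2·4)·(4+2·10)+4²·(10-4)²)/(120·10·20000) = -3/12500 rad
Load 2 — point force P=19 kN at a=5/2 m (b=L-a=15/2):
  θ_2 = Pa²(L-x)(2bL-(3b+a)(L-x))/(2L³EI)  [x>a] = 19·(5/2)²·(10-4)·(2·(15/2)·10-(3·(15/2)+(5/2))·(10-4))/(2·10³·20000) = 0 rad
Load 3 — point force P=8 kN at a=10/3 m (b=L-a=20/3):
  θ_3 = Pa²(L-x)(2bL-(3b+a)(L-x))/(2L³EI)  [x>a] = 8·(10/3)²·(10-4)·(2·(20/3)·10-(3·(20/3)+(10/3))·(10-4))/(2·10³·20000) = -1/11250 rad
Load 4 — point force P=-3 kN at a=15/2 m (b=L-a=5/2):
  θ_4 = -Pb²x(2aL-(3a+b)x)/(2L³EI)  [x≤a] = -(-3)·(5/2)²·4·(2·(15/2)·10-(3·(15/2)+(5/2))·4)/(2·10³·20000) = 3/32000 rad
Superposition: θ = Σ θ_i = -1693/7200000 rad ≈ -0.000235 rad

θ(4) = -1693/7200000 rad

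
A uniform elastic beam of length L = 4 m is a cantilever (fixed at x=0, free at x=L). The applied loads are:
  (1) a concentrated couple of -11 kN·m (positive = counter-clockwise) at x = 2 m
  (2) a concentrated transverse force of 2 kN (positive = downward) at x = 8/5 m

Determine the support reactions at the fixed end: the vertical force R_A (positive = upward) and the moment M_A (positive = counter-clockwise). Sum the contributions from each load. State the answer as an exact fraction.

R_A = 2 kN, M_A = 71/5 kN·m

Load 1 — applied couple M₀=-11 kN·m at a=2 m (b=L-a=2):
  R_A = 0 kN
  M_A = -M₀ = -(-11) = 11 kN·m
Load 2 — point force P=2 kN at a=8/5 m (b=L-a=12/5):
  R_A = P = 2 kN
  M_A = Pa = 2·(8/5) = 16/5 kN·m
Superposition: R_A = 2 kN, M_A = 71/5 kN·m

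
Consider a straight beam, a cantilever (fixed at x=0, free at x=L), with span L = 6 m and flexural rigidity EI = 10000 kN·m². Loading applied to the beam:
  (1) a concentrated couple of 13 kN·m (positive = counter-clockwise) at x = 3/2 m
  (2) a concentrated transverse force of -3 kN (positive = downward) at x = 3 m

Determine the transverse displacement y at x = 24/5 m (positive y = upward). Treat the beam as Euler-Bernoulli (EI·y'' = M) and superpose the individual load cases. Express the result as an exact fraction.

Load 1 — applied couple M₀=13 kN·m at a=3/2 m (b=L-a=9/2):
  y_1 = M₀a(2x-a)/(2EI)  [x>a] = 13·(3/2)·(2·(24/5)-(3/2))/(2·10000) = 3159/400000 m
Load 2 — point force P=-3 kN at a=3 m (b=L-a=3):
  y_2 = -Pa²(3x-a)/(6EI)  [x>a] = -(-3)·3²·(3·(24/5)-3)/(6·10000) = 513/100000 m
Superposition: y = Σ y_i = 5211/400000 m ≈ 0.013027 m

y(24/5) = 5211/400000 m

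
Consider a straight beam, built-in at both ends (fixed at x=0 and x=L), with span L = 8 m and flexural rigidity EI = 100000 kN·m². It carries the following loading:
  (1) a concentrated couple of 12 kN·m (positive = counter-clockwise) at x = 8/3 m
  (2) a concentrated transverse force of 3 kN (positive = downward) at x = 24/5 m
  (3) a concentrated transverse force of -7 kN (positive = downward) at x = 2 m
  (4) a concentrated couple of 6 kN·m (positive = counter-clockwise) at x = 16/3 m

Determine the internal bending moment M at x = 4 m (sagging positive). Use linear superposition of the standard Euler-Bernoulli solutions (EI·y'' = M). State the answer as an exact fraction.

Load 1 — applied couple M₀=12 kN·m at a=8/3 m (b=L-a=16/3):
  M_1 = R_Ax - M_A - M₀  [x>a] with R_A=2, M_A=0 = 2·4 - 0 - 12 = -4 kN·m
Load 2 — point force P=3 kN at a=24/5 m (b=L-a=16/5):
  M_2 = Pb²(3a+b)x/L³ - Pab²/L²  [x≤a] = 3·(16/5)²·(3·(24/5)+(16/5))·4/8³ - 3·(24/5)·(16/5)²/8² = 48/25 kN·m
Load 3 — point force P=-7 kN at a=2 m (b=L-a=6):
  M_3 = Pa²(a+3b)(L-x)/L³ - Pa²b/L²  [x>a] = (-7)·2²·(2+3·6)·(8-4)/8³ - (-7)·2²·6/8² = -7/4 kN·m
Load 4 — applied couple M₀=6 kN·m at a=16/3 m (b=L-a=8/3):
  M_4 = R_Ax - M_A  [x≤a] with R_A=1, M_A=2 = 1·4 - 2 = 2 kN·m
Superposition: M = Σ M_i = -183/100 kN·m ≈ -1.830000 kN·m

M(4) = -183/100 kN·m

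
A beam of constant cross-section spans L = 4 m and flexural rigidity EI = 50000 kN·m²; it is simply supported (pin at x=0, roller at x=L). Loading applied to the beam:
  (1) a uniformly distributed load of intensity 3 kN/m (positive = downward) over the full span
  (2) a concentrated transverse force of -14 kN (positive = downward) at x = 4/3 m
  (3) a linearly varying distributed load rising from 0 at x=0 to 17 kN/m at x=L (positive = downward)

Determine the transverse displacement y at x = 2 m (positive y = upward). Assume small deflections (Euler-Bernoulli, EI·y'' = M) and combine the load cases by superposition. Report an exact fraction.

Load 1 — uniform load w=3 kN/m over full span:
  y_1 = -wx(L³-2Lx²+x³)/(24EI) = -3·2·(4³-2·4·2²+2³)/(24·50000) = -1/5000 m
Load 2 — point force P=-14 kN at a=4/3 m (b=L-a=8/3):
  y_2 = -Pa(L-x)(2Lx-a²-x²)/(6LEI)  [x>a] = -(-14)·(4/3)·(4-2)·(2·4·2-(4/3)²-2²)/(6·4·50000) = 161/506250 m
Load 3 — triangular load w₀=17 kN/m (0→w₀ over full span):
  y_3 = -w₀x(7L⁴-10L²x²+3x⁴)/(360LEI) = -17·2·(7·4⁴-10·4²·2²+3·2⁴)/(360·4·50000) = -17/30000 m
Superposition: y = Σ y_i = -1817/4050000 m ≈ -0.000449 m

y(2) = -1817/4050000 m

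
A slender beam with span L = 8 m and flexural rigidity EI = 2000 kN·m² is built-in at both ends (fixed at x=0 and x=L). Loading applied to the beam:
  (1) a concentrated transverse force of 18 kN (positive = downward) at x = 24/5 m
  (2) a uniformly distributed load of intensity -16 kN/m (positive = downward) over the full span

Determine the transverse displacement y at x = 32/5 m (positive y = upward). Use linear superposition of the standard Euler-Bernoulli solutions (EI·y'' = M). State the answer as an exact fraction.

y(32/5) = 150368/5859375 m

Load 1 — point force P=18 kN at a=24/5 m (b=L-a=16/5):
  y_1 = -Pa²(L-x)²(3bL-(3b+a)(L-x))/(6L³EI)  [x>a] = -18·(24/5)²·(8-(32/5))²·(3·(16/5)·8-(3·(16/5)+(24/5))·(8-(32/5)))/(6·8³·2000) = -18144/1953125 m
Load 2 — uniform load w=-16 kN/m over full span:
  y_2 = -wx²(L-x)²/(24EI) = -(-16)·(32/5)²·(8-(32/5))²/(24·2000) = 8192/234375 m
Superposition: y = Σ y_i = 150368/5859375 m ≈ 0.025663 m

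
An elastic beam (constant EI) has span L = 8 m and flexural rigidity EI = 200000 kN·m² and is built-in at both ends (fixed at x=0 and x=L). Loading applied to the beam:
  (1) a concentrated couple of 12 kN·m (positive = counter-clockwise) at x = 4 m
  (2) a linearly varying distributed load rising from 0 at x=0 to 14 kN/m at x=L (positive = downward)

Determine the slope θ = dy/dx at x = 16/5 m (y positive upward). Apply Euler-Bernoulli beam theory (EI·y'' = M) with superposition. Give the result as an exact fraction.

Load 1 — applied couple M₀=12 kN·m at a=4 m (b=L-a=4):
  θ_1 = (R_Ax²/2 - M_Ax)/EI  [x≤a] with R_A=9/4, M_A=3 = ((9/4)·(16/5)²/2 - 3·(16/5))/200000 = 3/312500 rad
Load 2 — triangular load w₀=14 kN/m (0→w₀ over full span):
  θ_2 = -w₀(2x(L-x)(L-2x)(x+2L)+x²(L-x)²)/(120LEI) = -14·(2·(16/5)·(8-(16/5))·(8-2·(16/5))·((16/5)+2·8)+(16/5)²·(8-(16/5))²)/(120·8·200000) = -168/1953125 rad
Superposition: θ = Σ θ_i = -597/7812500 rad ≈ -0.000076 rad

θ(16/5) = -597/7812500 rad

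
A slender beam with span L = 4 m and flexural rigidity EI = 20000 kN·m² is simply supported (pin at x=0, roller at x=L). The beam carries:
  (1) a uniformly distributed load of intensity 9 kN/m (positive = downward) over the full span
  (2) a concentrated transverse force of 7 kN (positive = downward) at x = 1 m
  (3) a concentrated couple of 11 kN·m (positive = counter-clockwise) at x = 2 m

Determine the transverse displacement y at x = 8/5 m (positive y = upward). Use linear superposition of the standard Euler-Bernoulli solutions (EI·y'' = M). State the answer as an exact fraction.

y(8/5) = -45117/25000000 m

Load 1 — uniform load w=9 kN/m over full span:
  y_1 = -wx(L³-2Lx²+x³)/(24EI) = -9·(8/5)·(4³-2·4·(8/5)²+(8/5)³)/(24·20000) = -558/390625 m
Load 2 — point force P=7 kN at a=1 m (b=L-a=3):
  y_2 = -Pa(L-x)(2Lx-a²-x²)/(6LEI)  [x>a] = -7·1·(4-(8/5))·(2·4·(8/5)-1²-(8/5)²)/(6·4·20000) = -1617/5000000 m
Load 3 — applied couple M₀=11 kN·m at a=2 m (b=L-a=2):
  y_3 = (M₀x³/(6L)+C₁x)/EI  [x≤a] with C₁=M₀(3b²-L²)/(6L)=-11/6 = (11·(8/5)³/(6·4)+(-11/6)·(8/5))/20000 = -33/625000 m
Superposition: y = Σ y_i = -45117/25000000 m ≈ -0.001805 m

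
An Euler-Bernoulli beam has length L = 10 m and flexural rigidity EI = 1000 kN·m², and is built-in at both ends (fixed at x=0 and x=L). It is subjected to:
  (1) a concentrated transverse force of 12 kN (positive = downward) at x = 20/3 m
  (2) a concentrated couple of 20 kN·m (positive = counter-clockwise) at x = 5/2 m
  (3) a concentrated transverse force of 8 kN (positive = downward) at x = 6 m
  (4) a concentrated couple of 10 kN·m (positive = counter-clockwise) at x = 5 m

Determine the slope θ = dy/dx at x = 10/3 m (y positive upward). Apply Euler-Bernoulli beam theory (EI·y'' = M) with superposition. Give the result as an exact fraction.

Load 1 — point force P=12 kN at a=20/3 m (b=L-a=10/3):
  θ_1 = -Pb²x(2aL-(3a+b)x)/(2L³EI)  [x≤a] = -12·(10/3)²·(10/3)·(2·(20/3)·10-(3·(20/3)+(10/3))·(10/3))/(2·10³·1000) = -1/81 rad
Load 2 — applied couple M₀=20 kN·m at a=5/2 m (b=L-a=15/2):
  θ_2 = (R_Ax²/2 - M_Ax - M₀(x-a))/EI  [x>a] with R_A=9/4, M_A=-15/4 = ((9/4)·(10/3)²/2 - (-15/4)·(10/3) - 20·((10/3)-(5/2)))/1000 = 1/120 rad
Load 3 — point force P=8 kN at a=6 m (b=L-a=4):
  θ_3 = -Pb²x(2aL-(3a+b)x)/(2L³EI)  [x≤a] = -8·4²·(10/3)·(2·6·10-(3·6+4)·(10/3))/(2·10³·1000) = -56/5625 rad
Load 4 — applied couple M₀=10 kN·m at a=5 m (b=L-a=5):
  θ_4 = (R_Ax²/2 - M_Ax)/EI  [x≤a] with R_A=3/2, M_A=5/2 = ((3/2)·(10/3)²/2 - (5/2)·(10/3))/1000 = 0 rad
Superposition: θ = Σ θ_i = -5657/405000 rad ≈ -0.013968 rad

θ(10/3) = -5657/405000 rad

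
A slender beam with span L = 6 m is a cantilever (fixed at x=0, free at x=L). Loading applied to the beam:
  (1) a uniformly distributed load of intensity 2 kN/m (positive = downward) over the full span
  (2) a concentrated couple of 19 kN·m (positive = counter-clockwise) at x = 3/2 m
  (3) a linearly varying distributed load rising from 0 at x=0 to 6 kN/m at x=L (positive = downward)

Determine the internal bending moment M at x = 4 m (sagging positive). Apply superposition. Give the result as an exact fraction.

Load 1 — uniform load w=2 kN/m over full span:
  M_1 = -w(L-x)²/2 = -2·(6-4)²/2 = -4 kN·m
Load 2 — applied couple M₀=19 kN·m at a=3/2 m (b=L-a=9/2):
  M_2 = 0  [x>a] = 0 kN·m
Load 3 — triangular load w₀=6 kN/m (0→w₀ over full span):
  M_3 = w₀Lx/2 - w₀L²/3 - w₀x³/(6L) = 6·6·4/2 - 6·6²/3 - 6·4³/(6·6) = -32/3 kN·m
Superposition: M = Σ M_i = -44/3 kN·m ≈ -14.666667 kN·m

M(4) = -44/3 kN·m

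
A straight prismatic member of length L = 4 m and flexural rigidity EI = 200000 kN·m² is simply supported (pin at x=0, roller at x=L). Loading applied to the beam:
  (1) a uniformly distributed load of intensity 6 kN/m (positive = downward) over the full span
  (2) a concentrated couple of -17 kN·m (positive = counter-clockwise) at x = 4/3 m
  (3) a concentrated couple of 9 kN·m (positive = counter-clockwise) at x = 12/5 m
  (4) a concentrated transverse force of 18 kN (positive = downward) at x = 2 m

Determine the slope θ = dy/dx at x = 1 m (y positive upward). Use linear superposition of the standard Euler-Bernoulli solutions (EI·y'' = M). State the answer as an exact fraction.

Load 1 — uniform load w=6 kN/m over full span:
  θ_1 = -w(L³-6Lx²+4x³)/(24EI) = -6·(4³-6·4·1²+4·1³)/(24·200000) = -11/200000 rad
Load 2 — applied couple M₀=-17 kN·m at a=4/3 m (b=L-a=8/3):
  θ_2 = (M₀x²/(2L)+C₁)/EI  [x≤a] with C₁=M₀(3b²-L²)/(6L)=-34/9 = ((-17)·1²/(2·4)+(-34/9))/200000 = -17/576000 rad
Load 3 — applied couple M₀=9 kN·m at a=12/5 m (b=L-a=8/5):
  θ_3 = (M₀x²/(2L)+C₁)/EI  [x≤a] with C₁=M₀(3b²-L²)/(6L)=-78/25 = (9·1²/(2·4)+(-78/25))/200000 = -399/40000000 rad
Load 4 — point force P=18 kN at a=2 m (b=L-a=2):
  θ_4 = -Pb(L²-b²-3x²)/(6LEI)  [x≤a] = -18·2·(4²-2²-3·1²)/(6·4·200000) = -27/400000 rad
Superposition: θ = Σ θ_i = -14579/90000000 rad ≈ -0.000162 rad

θ(1) = -14579/90000000 rad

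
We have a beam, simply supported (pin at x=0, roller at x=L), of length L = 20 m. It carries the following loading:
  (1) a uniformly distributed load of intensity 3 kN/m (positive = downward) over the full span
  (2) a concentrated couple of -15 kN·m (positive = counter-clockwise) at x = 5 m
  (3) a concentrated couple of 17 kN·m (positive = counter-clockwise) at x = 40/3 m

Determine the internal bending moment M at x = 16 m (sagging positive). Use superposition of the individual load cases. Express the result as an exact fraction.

Load 1 — uniform load w=3 kN/m over full span:
  M_1 = wx(L-x)/2 = 3·16·(20-16)/2 = 96 kN·m
Load 2 — applied couple M₀=-15 kN·m at a=5 m (b=L-a=15):
  M_2 = M₀x/L - M₀  [x>a] = (-15)·16/20 - (-15) = 3 kN·m
Load 3 — applied couple M₀=17 kN·m at a=40/3 m (b=L-a=20/3):
  M_3 = M₀x/L - M₀  [x>a] = 17·16/20 - 17 = -17/5 kN·m
Superposition: M = Σ M_i = 478/5 kN·m ≈ 95.600000 kN·m

M(16) = 478/5 kN·m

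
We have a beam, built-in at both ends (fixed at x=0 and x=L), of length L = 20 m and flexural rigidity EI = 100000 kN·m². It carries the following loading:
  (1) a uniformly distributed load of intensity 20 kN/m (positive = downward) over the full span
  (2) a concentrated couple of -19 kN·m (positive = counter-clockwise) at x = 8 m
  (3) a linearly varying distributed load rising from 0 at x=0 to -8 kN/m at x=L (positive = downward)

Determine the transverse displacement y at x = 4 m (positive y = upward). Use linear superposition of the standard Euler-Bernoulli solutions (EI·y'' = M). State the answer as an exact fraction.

Load 1 — uniform load w=20 kN/m over full span:
  y_1 = -wx²(L-x)²/(24EI) = -20·4²·(20-4)²/(24·100000) = -64/1875 m
Load 2 — applied couple M₀=-19 kN·m at a=8 m (b=L-a=12):
  y_2 = (R_Ax³/6 - M_Ax²/2)/EI  [x≤a] with R_A=-171/125, M_A=-57/25 = ((-171/125)·4³/6 - (-57/25)·4²/2)/100000 = 57/1562500 m
Load 3 — triangular load w₀=-8 kN/m (0→w₀ over full span):
  y_3 = -w₀x²(L-x)²(x+2L)/(120LEI) = -(-8)·4²·(20-4)²·(4+2·20)/(120·20·100000) = 1408/234375 m
Superposition: y = Σ y_i = -131669/4687500 m ≈ -0.028089 m

y(4) = -131669/4687500 m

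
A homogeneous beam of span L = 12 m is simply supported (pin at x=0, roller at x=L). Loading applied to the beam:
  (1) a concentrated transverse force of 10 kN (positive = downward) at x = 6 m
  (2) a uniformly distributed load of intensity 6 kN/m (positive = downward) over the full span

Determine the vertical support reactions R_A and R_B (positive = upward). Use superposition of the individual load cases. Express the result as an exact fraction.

Load 1 — point force P=10 kN at a=6 m (b=L-a=6):
  R_A = Pb/L = 10·6/12 = 5 kN
  R_B = Pa/L = 10·6/12 = 5 kN
Load 2 — uniform load w=6 kN/m over full span:
  R_A = wL/2 = 6·12/2 = 36 kN
  R_B = wL/2 = 6·12/2 = 36 kN
Superposition: R_A = 41 kN, R_B = 41 kN

R_A = 41 kN, R_B = 41 kN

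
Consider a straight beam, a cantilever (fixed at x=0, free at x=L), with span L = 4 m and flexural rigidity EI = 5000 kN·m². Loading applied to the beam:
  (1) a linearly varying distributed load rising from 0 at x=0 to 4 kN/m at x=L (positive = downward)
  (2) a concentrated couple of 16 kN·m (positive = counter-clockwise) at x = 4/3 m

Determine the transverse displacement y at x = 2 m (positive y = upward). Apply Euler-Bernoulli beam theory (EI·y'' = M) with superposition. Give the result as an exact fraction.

y(2) = -43/56250 m

Load 1 — triangular load w₀=4 kN/m (0→w₀ over full span):
  y_1 = (w₀Lx³/12-w₀L²x²/6-w₀x⁵/(120L))/EI = (4·4·2³/12-4·4²·2²/6-4·2⁵/(120·4))/5000 = -121/18750 m
Load 2 — applied couple M₀=16 kN·m at a=4/3 m (b=L-a=8/3):
  y_2 = M₀a(2x-a)/(2EI)  [x>a] = 16·(4/3)·(2·2-(4/3))/(2·5000) = 32/5625 m
Superposition: y = Σ y_i = -43/56250 m ≈ -0.000764 m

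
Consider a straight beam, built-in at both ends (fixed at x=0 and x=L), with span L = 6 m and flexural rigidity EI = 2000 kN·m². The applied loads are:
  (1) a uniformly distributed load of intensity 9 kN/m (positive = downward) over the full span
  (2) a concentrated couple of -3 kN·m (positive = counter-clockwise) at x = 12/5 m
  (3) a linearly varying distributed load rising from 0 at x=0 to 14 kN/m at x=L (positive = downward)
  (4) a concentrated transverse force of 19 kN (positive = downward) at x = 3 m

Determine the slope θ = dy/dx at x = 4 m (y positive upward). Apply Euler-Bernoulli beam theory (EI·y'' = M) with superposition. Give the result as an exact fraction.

θ(4) = 13811/900000 rad

Load 1 — uniform load w=9 kN/m over full span:
  θ_1 = -wx(L-x)(L-2x)/(12EI) = -9·4·(6-4)·(6-2·4)/(12·2000) = 3/500 rad
Load 2 — applied couple M₀=-3 kN·m at a=12/5 m (b=L-a=18/5):
  θ_2 = (R_Ax²/2 - M_Ax - M₀(x-a))/EI  [x>a] with R_A=-18/25, M_A=-9/25 = ((-18/25)·4²/2 - (-9/25)·4 - (-3)·(4-(12/5)))/2000 = 3/12500 rad
Load 3 — triangular load w₀=14 kN/m (0→w₀ over full span):
  θ_3 = -w₀(2x(L-x)(L-2x)(x+2L)+x²(L-x)²)/(120LEI) = -14·(2·4·(6-4)·(6-2·4)·(4+2·6)+4²·(6-4)²)/(120·6·2000) = 49/11250 rad
Load 4 — point force P=19 kN at a=3 m (b=L-a=3):
  θ_4 = Pa²(L-x)(2bL-(3b+a)(L-x))/(2L³EI)  [x>a] = 19·3²·(6-4)·(2·3·6-(3·3+3)·(6-4))/(2·6³·2000) = 19/4000 rad
Superposition: θ = Σ θ_i = 13811/900000 rad ≈ 0.015346 rad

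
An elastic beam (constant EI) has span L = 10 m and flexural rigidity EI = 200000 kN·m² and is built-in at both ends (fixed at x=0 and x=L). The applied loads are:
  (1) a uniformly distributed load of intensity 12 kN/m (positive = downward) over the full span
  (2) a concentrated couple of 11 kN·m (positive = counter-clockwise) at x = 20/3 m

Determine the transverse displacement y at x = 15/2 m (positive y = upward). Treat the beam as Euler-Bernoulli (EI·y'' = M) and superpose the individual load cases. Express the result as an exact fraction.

Load 1 — uniform load w=12 kN/m over full span:
  y_1 = -wx²(L-x)²/(24EI) = -12·(15/2)²·(10-(15/2))²/(24·200000) = -9/10240 m
Load 2 — applied couple M₀=11 kN·m at a=20/3 m (b=L-a=10/3):
  y_2 = (R_Ax³/6 - M_Ax²/2 - M₀(x-a)²/2)/EI  [x>a] with R_A=22/15, M_A=11/3 = ((22/15)·(15/2)³/6 - (11/3)·(15/2)²/2 - 11·((15/2)-(20/3))²/2)/200000 = -11/576000 m
Superposition: y = Σ y_i = -2069/2304000 m ≈ -0.000898 m

y(15/2) = -2069/2304000 m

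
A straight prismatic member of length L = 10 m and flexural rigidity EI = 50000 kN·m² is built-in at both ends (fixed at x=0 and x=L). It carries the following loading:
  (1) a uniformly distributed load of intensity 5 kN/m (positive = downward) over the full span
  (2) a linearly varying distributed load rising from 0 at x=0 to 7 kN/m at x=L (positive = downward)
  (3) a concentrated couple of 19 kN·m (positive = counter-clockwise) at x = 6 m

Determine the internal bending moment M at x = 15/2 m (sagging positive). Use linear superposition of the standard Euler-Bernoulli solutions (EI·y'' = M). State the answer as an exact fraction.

Load 1 — uniform load w=5 kN/m over full span:
  M_1 = wLx/2 - wL²/12 - wx²/2 = 5·10·(15/2)/2 - 5·10²/12 - 5·(15/2)²/2 = 125/24 kN·m
Load 2 — triangular load w₀=7 kN/m (0→w₀ over full span):
  M_2 = 3w₀Lx/20 - w₀L²/30 - w₀x³/(6L) = 3·7·10·(15/2)/20 - 7·10²/30 - 7·(15/2)³/(6·10) = 595/96 kN·m
Load 3 — applied couple M₀=19 kN·m at a=6 m (b=L-a=4):
  M_3 = R_Ax - M_A - M₀  [x>a] with R_A=342/125, M_A=152/25 = (342/125)·(15/2) - (152/25) - 19 = -114/25 kN·m
Superposition: M = Σ M_i = 5477/800 kN·m ≈ 6.846250 kN·m

M(15/2) = 5477/800 kN·m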